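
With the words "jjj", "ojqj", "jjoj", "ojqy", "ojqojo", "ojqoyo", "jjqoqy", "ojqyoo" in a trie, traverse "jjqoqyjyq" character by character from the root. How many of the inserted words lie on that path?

Walk "jjqoqyjyq" from the root; an end-of-word marker is hit whenever a stored word is a prefix of "jjqoqyjyq".
Prefixes of the query that are stored words: "jjqoqy"
Count: 1

1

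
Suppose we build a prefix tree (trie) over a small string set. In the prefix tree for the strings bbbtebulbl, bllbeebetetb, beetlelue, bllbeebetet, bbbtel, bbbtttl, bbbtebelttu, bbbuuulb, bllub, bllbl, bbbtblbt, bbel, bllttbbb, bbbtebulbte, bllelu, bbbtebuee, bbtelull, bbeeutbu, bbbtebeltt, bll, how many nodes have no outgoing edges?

Leaves are exactly the stored words that no other stored word extends.
Those words: "bbbtblbt", "bbbtebelttu", "bbbtebuee", "bbbtebulbl", "bbbtebulbte", "bbbtel", "bbbtttl", "bbbuuulb", "bbeeutbu", "bbel", "bbtelull", "beetlelue", "bllbeebetetb", "bllbl", "bllelu", "bllttbbb", "bllub"
Leaf count: 17

17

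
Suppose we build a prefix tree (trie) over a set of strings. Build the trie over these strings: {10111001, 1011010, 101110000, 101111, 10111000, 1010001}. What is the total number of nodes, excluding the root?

Count nodes per top-level branch (shared prefixes stored once):
  '1'-branch (1010001, 1011010, 10111000, 101110000, 10111001, 101111): 18 nodes
Sum: 18

18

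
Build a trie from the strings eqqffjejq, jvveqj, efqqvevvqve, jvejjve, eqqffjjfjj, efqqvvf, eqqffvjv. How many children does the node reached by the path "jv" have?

Follow the path "jv" to its node, then look at its outgoing edges.
Distinct next characters after "jv": e, v.
That node has 2 child edges.

2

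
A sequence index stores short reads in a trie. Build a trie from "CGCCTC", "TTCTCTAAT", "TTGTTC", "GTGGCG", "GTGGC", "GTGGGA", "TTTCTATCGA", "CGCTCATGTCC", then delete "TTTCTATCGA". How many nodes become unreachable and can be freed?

8

A node on "TTTCTATCGA"'s path can go only if nothing else ends at it or branches off below it.
The suffix "TCTATCGA" (8 nodes) is used only by "TTTCTATCGA"; the node for "TT" still has the child "C", so pruning stops there.
Nodes removed: 8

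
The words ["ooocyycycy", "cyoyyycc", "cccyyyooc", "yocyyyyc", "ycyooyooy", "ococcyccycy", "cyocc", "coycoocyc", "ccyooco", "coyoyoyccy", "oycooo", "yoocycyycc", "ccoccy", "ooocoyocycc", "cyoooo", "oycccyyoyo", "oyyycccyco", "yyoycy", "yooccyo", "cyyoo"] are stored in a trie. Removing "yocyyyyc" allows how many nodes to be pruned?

A node on "yocyyyyc"'s path can go only if nothing else ends at it or branches off below it.
The suffix "cyyyyc" (6 nodes) is used only by "yocyyyyc"; the node for "yo" still has the child "o", so pruning stops there.
Nodes removed: 6

6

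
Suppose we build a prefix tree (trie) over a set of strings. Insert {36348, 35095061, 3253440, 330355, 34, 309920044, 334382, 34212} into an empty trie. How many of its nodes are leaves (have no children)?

Leaves are exactly the stored words that no other stored word extends.
Those words: "309920044", "3253440", "330355", "334382", "34212", "35095061", "36348"
Leaf count: 7

7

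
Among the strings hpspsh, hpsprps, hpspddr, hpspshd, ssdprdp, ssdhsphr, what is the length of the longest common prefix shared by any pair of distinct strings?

6

Equivalently: take the maximum, over all pairs, of their longest common prefix length.
"hpspsh" and "hpspshd" agree on "hpspsh" (6 characters) before diverging; nothing deeper is shared.
Longest shared-prefix length: 6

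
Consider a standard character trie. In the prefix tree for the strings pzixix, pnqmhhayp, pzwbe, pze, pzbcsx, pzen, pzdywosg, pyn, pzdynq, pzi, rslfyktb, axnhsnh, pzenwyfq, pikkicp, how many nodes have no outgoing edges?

11

A leaf is a node with no children — equivalently, the end of a word that is not a proper prefix of any other stored word.
Those words: "axnhsnh", "pikkicp", "pnqmhhayp", "pyn", "pzbcsx", "pzdynq", "pzdywosg", "pzenwyfq", "pzixix", "pzwbe", "rslfyktb"
Leaf count: 11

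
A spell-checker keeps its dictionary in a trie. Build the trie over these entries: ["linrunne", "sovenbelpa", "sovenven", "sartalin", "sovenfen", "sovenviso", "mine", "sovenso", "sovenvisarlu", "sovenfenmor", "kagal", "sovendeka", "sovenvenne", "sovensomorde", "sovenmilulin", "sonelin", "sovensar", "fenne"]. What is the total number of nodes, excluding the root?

82

For each word, the new-node count is its length minus the longest prefix already in the trie:
  "linrunne" → 8 new (l, i, n, r, u, n, n, e)
  "sovenbelpa" → 10 new (s, o, v, e, n, b, e, l, p, a)
  "sovenven" → prefix "soven" already present; 3 new (v, e, n)
  "sartalin" → prefix "s" already present; 7 new (a, r, t, a, l, i, n)
  "sovenfen" → prefix "soven" already present; 3 new (f, e, n)
  "sovenviso" → prefix "sovenv" already present; 3 new (i, s, o)
  "mine" → 4 new (m, i, n, e)
  "sovenso" → prefix "soven" already present; 2 new (s, o)
  "sovenvisarlu" → prefix "sovenvis" already present; 4 new (a, r, l, u)
  "sovenfenmor" → prefix "sovenfen" already present; 3 new (m, o, r)
  "kagal" → 5 new (k, a, g, a, l)
  "sovendeka" → prefix "soven" already present; 4 new (d, e, k, a)
  "sovenvenne" → prefix "sovenven" already present; 2 new (n, e)
  "sovensomorde" → prefix "sovenso" already present; 5 new (m, o, r, d, e)
  "sovenmilulin" → prefix "soven" already present; 7 new (m, i, l, u, l, i, n)
  "sonelin" → prefix "so" already present; 5 new (n, e, l, i, n)
  "sovensar" → prefix "sovens" already present; 2 new (a, r)
  "fenne" → 5 new (f, e, n, n, e)
Total nodes = 8 + 10 + 3 + 7 + 3 + 3 + 4 + 2 + 4 + 3 + 5 + 4 + 2 + 5 + 7 + 5 + 2 + 5 = 82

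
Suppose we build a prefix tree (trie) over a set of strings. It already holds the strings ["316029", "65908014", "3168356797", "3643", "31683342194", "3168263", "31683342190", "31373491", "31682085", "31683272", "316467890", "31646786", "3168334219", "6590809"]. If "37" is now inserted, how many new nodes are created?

1

Walking "37" from the root, the first 1 characters ("3") follow existing edges; "7" is the first miss.
Each of the 1 remaining characters creates one node.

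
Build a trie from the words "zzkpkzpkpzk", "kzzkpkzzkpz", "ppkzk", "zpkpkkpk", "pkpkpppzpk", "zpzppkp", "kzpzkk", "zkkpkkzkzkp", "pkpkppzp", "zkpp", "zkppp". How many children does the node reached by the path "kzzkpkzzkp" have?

1

The children of the "kzzkpkzzkp" node are the distinct next characters among strings starting with "kzzkpkzzkp".
Distinct next characters after "kzzkpkzzkp": z.
That node has 1 child edge.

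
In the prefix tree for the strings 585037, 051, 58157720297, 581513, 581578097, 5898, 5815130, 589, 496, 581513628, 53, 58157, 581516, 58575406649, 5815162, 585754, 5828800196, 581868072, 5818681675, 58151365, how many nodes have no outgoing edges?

A leaf is a node with no children — equivalently, the end of a word that is not a proper prefix of any other stored word.
Those words: "051", "496", "53", "5815130", "581513628", "58151365", "5815162", "58157720297", "581578097", "581868072", "5818681675", "5828800196", "585037", "58575406649", "5898"
Leaf count: 15

15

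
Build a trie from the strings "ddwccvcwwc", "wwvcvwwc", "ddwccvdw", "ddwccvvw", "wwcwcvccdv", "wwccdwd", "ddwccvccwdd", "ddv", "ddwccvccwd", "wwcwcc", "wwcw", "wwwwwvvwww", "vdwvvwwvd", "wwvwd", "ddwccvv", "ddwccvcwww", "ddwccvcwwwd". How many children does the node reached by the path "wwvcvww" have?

The children of the "wwvcvww" node are the distinct next characters among strings starting with "wwvcvww".
Characters that immediately follow "wwvcvww" among the stored strings: {c}.
That node has 1 child edge.

1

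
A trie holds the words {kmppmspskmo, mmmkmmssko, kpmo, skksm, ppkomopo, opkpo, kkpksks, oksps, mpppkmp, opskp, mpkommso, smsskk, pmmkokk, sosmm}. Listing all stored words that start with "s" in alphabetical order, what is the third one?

DFS of the "s" subtree visits, in order: "skksm", "smsskk", "sosmm"
The 3rd is sosmm.

sosmm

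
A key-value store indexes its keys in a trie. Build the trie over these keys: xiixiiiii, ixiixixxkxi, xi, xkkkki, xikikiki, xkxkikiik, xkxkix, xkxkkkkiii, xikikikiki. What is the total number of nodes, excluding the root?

Insert word by word; a character creates a node only if that edge doesn't already exist:
  "xiixiiiii" → 9 new (x, i, i, x, i, i, i, i, i)
  "ixiixixxkxi" → 11 new (i, x, i, i, x, i, x, x, k, x, i)
  "xi" → prefix "xi" already present; 0 new (none)
  "xkkkki" → prefix "x" already present; 5 new (k, k, k, k, i)
  "xikikiki" → prefix "xi" already present; 6 new (k, i, k, i, k, i)
  "xkxkikiik" → prefix "xk" already present; 7 new (x, k, i, k, i, i, k)
  "xkxkix" → prefix "xkxki" already present; 1 new (x)
  "xkxkkkkiii" → prefix "xkxk" already present; 6 new (k, k, k, i, i, i)
  "xikikikiki" → prefix "xikikiki" already present; 2 new (k, i)
Total nodes = 9 + 11 + 0 + 5 + 6 + 7 + 1 + 6 + 2 = 47

47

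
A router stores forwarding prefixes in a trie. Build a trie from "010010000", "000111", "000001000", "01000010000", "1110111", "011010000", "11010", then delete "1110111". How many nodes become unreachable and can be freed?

5

A node on "1110111"'s path can go only if nothing else ends at it or branches off below it.
The suffix "10111" (5 nodes) is used only by "1110111"; the node for "11" still has the child "0", so pruning stops there.
Nodes removed: 5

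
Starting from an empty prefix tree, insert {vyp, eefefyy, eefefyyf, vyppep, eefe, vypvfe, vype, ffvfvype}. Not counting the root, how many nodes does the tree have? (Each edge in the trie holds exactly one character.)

26

Trace insertions, counting only characters that open a new branch:
  "vyp" → 3 new (v, y, p)
  "eefefyy" → 7 new (e, e, f, e, f, y, y)
  "eefefyyf" → prefix "eefefyy" already present; 1 new (f)
  "vyppep" → prefix "vyp" already present; 3 new (p, e, p)
  "eefe" → prefix "eefe" already present; 0 new (none)
  "vypvfe" → prefix "vyp" already present; 3 new (v, f, e)
  "vype" → prefix "vyp" already present; 1 new (e)
  "ffvfvype" → 8 new (f, f, v, f, v, y, p, e)
Total nodes = 3 + 7 + 1 + 3 + 0 + 3 + 1 + 8 = 26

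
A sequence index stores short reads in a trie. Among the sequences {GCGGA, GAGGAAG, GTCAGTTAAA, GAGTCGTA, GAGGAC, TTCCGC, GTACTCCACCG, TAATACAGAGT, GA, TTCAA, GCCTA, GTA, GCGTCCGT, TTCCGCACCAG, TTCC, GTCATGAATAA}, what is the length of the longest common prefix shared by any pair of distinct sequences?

6

Equivalently: take the maximum, over all pairs, of their longest common prefix length.
e.g. "TTCCGC" and "TTCCGCACCAG" share the prefix "TTCCGC" of length 6; no pair shares a longer one.
Longest shared-prefix length: 6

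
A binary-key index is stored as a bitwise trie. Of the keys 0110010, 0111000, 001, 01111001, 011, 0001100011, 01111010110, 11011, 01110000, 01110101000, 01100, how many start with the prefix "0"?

Filter for entries beginning with "0":
Matches: "0001100011", "001", "011", "01100", "0110010", "0111000", "01110000", "01110101000", "01111001", "01111010110"
Count: 10

10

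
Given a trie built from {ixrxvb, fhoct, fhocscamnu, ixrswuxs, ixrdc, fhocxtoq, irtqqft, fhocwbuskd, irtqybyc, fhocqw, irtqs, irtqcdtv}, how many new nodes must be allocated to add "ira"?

The longest prefix of "ira" already in the trie is "ir" (length 2).
Each of the 1 remaining characters creates one node.

1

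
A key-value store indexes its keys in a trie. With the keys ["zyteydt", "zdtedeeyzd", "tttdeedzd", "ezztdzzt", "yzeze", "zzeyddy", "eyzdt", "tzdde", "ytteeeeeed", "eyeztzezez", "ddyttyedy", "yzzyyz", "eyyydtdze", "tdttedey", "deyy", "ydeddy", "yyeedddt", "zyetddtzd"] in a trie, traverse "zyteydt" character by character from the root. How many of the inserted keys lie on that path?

Check each prefix of "zyteydt" against the stored set — each match is an end-marker on the path.
Prefixes of the query that are stored words: "zyteydt"
Count: 1

1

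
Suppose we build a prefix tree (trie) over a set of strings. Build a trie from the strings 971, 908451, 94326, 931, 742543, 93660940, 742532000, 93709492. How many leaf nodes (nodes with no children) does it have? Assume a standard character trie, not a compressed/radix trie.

Leaves are exactly the stored words that no other stored word extends.
Those words: "742532000", "742543", "908451", "931", "93660940", "93709492", "94326", "971"
Leaf count: 8

8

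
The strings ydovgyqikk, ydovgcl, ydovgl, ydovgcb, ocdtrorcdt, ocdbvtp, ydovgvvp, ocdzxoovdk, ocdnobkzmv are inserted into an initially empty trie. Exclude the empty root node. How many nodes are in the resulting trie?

45

Trace insertions, counting only characters that open a new branch:
  "ydovgyqikk" → 10 new (y, d, o, v, g, y, q, i, k, k)
  "ydovgcl" → prefix "ydovg" already present; 2 new (c, l)
  "ydovgl" → prefix "ydovg" already present; 1 new (l)
  "ydovgcb" → prefix "ydovgc" already present; 1 new (b)
  "ocdtrorcdt" → 10 new (o, c, d, t, r, o, r, c, d, t)
  "ocdbvtp" → prefix "ocd" already present; 4 new (b, v, t, p)
  "ydovgvvp" → prefix "ydovg" already present; 3 new (v, v, p)
  "ocdzxoovdk" → prefix "ocd" already present; 7 new (z, x, o, o, v, d, k)
  "ocdnobkzmv" → prefix "ocd" already present; 7 new (n, o, b, k, z, m, v)
Total nodes = 10 + 2 + 1 + 1 + 10 + 4 + 3 + 7 + 7 = 45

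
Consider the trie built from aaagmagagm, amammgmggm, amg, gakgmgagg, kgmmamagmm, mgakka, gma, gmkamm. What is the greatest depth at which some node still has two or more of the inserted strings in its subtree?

2

The deepest shared node is where two words last agree before diverging.
"amammgmggm" and "amg" agree on "am" (2 characters) before diverging; nothing deeper is shared.
Longest shared-prefix length: 2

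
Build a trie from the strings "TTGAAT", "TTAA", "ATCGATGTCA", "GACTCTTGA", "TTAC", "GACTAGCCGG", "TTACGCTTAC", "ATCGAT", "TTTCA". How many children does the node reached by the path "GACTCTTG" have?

Follow the path "GACTCTTG" to its node, then look at its outgoing edges.
Distinct next characters after "GACTCTTG": A.
That node has 1 child edge.

1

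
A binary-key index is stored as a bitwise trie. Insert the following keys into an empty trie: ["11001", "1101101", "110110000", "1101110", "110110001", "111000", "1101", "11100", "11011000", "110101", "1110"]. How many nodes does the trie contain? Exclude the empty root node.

Count nodes per top-level branch (shared prefixes stored once):
  '1'-branch (11001, 1101, 110101, 11011000, 110110000, 110110001, 1101101, 1101110, 1110, 11100, 111000): 21 nodes
Sum: 21

21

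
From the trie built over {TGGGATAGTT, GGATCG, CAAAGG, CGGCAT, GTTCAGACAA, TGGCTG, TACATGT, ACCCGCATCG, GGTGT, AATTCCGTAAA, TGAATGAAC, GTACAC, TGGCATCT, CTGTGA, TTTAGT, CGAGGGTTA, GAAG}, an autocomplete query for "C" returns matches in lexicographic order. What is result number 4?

CTGTGA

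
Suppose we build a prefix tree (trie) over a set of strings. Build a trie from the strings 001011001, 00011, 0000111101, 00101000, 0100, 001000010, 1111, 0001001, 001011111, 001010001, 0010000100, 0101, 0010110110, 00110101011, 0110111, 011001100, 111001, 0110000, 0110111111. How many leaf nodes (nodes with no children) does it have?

16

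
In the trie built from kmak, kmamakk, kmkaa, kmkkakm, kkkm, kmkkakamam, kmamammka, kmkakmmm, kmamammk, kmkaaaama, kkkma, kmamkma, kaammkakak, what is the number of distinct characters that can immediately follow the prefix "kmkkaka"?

1

The children of the "kmkkaka" node are the distinct next characters among strings starting with "kmkkaka".
Characters that immediately follow "kmkkaka" among the stored strings: {m}.
That node has 1 child edge.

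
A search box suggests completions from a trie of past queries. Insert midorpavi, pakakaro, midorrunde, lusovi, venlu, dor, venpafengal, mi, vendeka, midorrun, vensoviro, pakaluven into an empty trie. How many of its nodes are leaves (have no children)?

10

Leaves are exactly the stored words that no other stored word extends.
Those words: "dor", "lusovi", "midorpavi", "midorrunde", "pakakaro", "pakaluven", "vendeka", "venlu", "venpafengal", "vensoviro"
Leaf count: 10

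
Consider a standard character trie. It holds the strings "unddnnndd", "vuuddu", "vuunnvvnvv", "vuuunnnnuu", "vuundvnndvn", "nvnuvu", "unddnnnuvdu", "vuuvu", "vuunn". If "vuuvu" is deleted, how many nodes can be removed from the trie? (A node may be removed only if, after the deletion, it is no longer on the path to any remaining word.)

Walk "vuuvu" from the leaf back toward the root, removing each node that no remaining word uses.
The suffix "vu" (2 nodes) is used only by "vuuvu"; the node for "vuu" still has the child "d", so pruning stops there.
Nodes removed: 2

2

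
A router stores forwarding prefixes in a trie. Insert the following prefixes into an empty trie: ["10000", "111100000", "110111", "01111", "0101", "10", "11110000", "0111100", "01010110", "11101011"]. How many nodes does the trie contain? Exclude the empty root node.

35

Trie structure (* marks end of a word):
(root)
├─ 0
│  └─ 1
│     ├─ 0
│     │  └─ 1 *
│     │     └─ 0
│     │        └─ 1
│     │           └─ 1
│     │              └─ 0 *
│     └─ 1
│        └─ 1
│           └─ 1 *
│              └─ 0
│                 └─ 0 *
└─ 1
   ├─ 0 *
   │  └─ 0
   │     └─ 0
   │        └─ 0 *
   └─ 1
      ├─ 0
      │  └─ 1
      │     └─ 1
      │        └─ 1 *
      └─ 1
         ├─ 0
         │  └─ 1
         │     └─ 0
         │        └─ 1
         │           └─ 1 *
         └─ 1
            └─ 0
               └─ 0
                  └─ 0
                     └─ 0 *
                        └─ 0 *
Counting every labelled node above: 35.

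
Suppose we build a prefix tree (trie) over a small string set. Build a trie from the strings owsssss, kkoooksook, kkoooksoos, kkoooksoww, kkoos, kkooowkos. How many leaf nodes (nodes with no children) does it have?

A leaf is a node with no children — equivalently, the end of a word that is not a proper prefix of any other stored word.
Those words: "kkoooksook", "kkoooksoos", "kkoooksoww", "kkooowkos", "kkoos", "owsssss"
Leaf count: 6

6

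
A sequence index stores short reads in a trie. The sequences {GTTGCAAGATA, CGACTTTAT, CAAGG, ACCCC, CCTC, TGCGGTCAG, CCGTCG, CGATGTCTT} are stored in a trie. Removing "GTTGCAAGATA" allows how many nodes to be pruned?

11

Walk "GTTGCAAGATA" from the leaf back toward the root, removing each node that no remaining word uses.
No other word shares any prefix with "GTTGCAAGATA", so all 11 of its nodes go.
Nodes removed: 11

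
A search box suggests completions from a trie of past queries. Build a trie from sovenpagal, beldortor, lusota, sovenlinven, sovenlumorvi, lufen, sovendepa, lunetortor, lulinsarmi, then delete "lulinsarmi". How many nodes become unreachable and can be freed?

8

A node on "lulinsarmi"'s path can go only if nothing else ends at it or branches off below it.
The suffix "linsarmi" (8 nodes) is used only by "lulinsarmi"; the node for "lu" still has the child "s", so pruning stops there.
Nodes removed: 8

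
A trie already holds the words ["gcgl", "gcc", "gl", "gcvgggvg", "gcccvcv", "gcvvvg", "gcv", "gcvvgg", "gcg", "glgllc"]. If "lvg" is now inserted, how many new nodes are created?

3

Nothing in the trie begins with "l"; the whole of "lvg" is new.
3 − 0 = 3 new nodes.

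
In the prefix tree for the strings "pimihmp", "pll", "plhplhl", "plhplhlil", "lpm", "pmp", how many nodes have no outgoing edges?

5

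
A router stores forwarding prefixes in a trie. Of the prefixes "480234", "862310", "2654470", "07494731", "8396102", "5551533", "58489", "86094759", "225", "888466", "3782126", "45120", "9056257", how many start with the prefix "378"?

Walk to "378"; the words in its subtree are exactly those with that prefix.
Words under "378": 3782126
Count: 1

1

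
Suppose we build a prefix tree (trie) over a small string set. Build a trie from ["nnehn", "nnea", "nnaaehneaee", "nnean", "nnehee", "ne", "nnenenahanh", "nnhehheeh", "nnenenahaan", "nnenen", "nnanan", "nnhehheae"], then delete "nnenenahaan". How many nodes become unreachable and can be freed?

Walk "nnenenahaan" from the leaf back toward the root, removing each node that no remaining word uses.
The suffix "an" (2 nodes) is used only by "nnenenahaan"; the node for "nnenenaha" still has the child "n", so pruning stops there.
Nodes removed: 2

2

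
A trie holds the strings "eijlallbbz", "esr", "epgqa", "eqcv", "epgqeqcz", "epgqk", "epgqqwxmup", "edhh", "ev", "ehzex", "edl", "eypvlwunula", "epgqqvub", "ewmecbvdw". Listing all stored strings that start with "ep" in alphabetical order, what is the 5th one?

Filter for "ep…" and sort: "epgqa", "epgqeqcz", "epgqk", "epgqqvub", "epgqqwxmup"
The 5th is epgqqwxmup.

epgqqwxmup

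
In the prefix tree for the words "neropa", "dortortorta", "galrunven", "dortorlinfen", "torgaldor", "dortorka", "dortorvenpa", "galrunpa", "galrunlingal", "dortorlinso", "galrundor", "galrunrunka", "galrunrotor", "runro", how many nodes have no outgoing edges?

Leaves are exactly the stored words that no other stored word extends.
Those words: "dortorka", "dortorlinfen", "dortorlinso", "dortortorta", "dortorvenpa", "galrundor", "galrunlingal", "galrunpa", "galrunrotor", "galrunrunka", "galrunven", "neropa", "runro", "torgaldor"
Leaf count: 14

14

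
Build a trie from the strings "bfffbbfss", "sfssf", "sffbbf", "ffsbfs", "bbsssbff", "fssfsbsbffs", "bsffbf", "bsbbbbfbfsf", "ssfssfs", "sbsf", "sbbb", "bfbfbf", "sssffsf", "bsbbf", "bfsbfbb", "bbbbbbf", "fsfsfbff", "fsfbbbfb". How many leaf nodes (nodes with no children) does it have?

18

A leaf is a node with no children — equivalently, the end of a word that is not a proper prefix of any other stored word.
Those words: "bbbbbbf", "bbsssbff", "bfbfbf", "bfffbbfss", "bfsbfbb", "bsbbbbfbfsf", "bsbbf", "bsffbf", "ffsbfs", "fsfbbbfb", "fsfsfbff", "fssfsbsbffs", "sbbb", "sbsf", "sffbbf", "sfssf", "ssfssfs", "sssffsf"
Leaf count: 18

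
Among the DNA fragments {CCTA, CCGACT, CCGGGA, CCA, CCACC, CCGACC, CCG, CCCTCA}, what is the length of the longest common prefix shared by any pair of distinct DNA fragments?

The deepest shared node is where two words last agree before diverging.
e.g. "CCGACC" and "CCGACT" share the prefix "CCGAC" of length 5; no pair shares a longer one.
Longest shared-prefix length: 5

5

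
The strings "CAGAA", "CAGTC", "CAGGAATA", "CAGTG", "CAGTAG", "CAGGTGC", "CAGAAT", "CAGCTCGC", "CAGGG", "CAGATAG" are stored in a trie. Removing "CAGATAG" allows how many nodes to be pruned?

3

Walk "CAGATAG" from the leaf back toward the root, removing each node that no remaining word uses.
The suffix "TAG" (3 nodes) is used only by "CAGATAG"; the node for "CAGA" still has the child "A", so pruning stops there.
Nodes removed: 3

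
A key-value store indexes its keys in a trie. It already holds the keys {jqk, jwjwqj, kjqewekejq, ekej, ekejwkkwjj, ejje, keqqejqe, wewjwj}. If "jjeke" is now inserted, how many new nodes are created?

4

"j" is already a path in the trie; the remaining "jeke" must be added.
Each of the 4 remaining characters creates one node.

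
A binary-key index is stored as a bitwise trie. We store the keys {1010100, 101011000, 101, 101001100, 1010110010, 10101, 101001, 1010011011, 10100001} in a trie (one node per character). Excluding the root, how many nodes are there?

23

Insert word by word; a character creates a node only if that edge doesn't already exist:
  "1010100" → 7 new (1, 0, 1, 0, 1, 0, 0)
  "101011000" → prefix "10101" already present; 4 new (1, 0, 0, 0)
  "101" → prefix "101" already present; 0 new (none)
  "101001100" → prefix "1010" already present; 5 new (0, 1, 1, 0, 0)
  "1010110010" → prefix "10101100" already present; 2 new (1, 0)
  "10101" → prefix "10101" already present; 0 new (none)
  "101001" → prefix "101001" already present; 0 new (none)
  "1010011011" → prefix "10100110" already present; 2 new (1, 1)
  "10100001" → prefix "10100" already present; 3 new (0, 0, 1)
Total nodes = 7 + 4 + 0 + 5 + 2 + 0 + 0 + 2 + 3 = 23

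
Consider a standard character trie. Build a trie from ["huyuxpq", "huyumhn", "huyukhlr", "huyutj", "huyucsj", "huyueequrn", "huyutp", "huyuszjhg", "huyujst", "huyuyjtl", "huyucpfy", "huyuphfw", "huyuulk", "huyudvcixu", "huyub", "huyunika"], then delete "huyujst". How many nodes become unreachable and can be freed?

Walk "huyujst" from the leaf back toward the root, removing each node that no remaining word uses.
The suffix "jst" (3 nodes) is used only by "huyujst"; the node for "huyu" still has the child "x", so pruning stops there.
Nodes removed: 3

3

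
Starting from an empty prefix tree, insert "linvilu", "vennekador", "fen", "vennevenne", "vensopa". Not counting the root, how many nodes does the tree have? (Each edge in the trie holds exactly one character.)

29

Insert word by word; a character creates a node only if that edge doesn't already exist:
  "linvilu" → 7 new (l, i, n, v, i, l, u)
  "vennekador" → 10 new (v, e, n, n, e, k, a, d, o, r)
  "fen" → 3 new (f, e, n)
  "vennevenne" → prefix "venne" already present; 5 new (v, e, n, n, e)
  "vensopa" → prefix "ven" already present; 4 new (s, o, p, a)
Total nodes = 7 + 10 + 3 + 5 + 4 = 29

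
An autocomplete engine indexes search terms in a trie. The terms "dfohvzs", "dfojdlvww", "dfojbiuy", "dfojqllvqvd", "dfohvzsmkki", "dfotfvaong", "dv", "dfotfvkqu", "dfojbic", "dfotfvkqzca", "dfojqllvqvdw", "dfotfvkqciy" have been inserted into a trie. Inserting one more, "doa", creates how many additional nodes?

"d" is already a path in the trie; the remaining "oa" must be added.
Each of the 2 remaining characters creates one node.

2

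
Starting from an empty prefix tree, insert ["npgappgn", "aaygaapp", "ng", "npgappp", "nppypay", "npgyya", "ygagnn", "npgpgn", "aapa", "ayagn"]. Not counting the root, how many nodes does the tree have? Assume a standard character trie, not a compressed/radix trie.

Count nodes per top-level branch (shared prefixes stored once):
  'a'-branch (aapa, aaygaapp, ayagn): 14 nodes
  'n'-branch (ng, npgappgn, npgappp, npgpgn, npgyya, nppypay): 21 nodes
  'y'-branch (ygagnn): 6 nodes
Sum: 41

41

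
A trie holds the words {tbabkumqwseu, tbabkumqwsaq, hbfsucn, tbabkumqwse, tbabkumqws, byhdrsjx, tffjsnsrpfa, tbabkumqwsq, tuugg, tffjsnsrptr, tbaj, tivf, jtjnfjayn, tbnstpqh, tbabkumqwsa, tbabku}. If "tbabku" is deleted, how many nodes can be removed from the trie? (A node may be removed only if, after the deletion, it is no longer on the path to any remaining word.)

Walk "tbabku" from the leaf back toward the root, removing each node that no remaining word uses.
Every node on "tbabku" is still needed (e.g. by "tbabkumqwseu"), so nothing is freed.
Nodes removed: 0

0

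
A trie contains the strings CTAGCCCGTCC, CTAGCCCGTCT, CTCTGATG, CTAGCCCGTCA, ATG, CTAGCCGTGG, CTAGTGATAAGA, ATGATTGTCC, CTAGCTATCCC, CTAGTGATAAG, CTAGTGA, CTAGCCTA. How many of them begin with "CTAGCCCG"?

3

Filter for entries beginning with "CTAGCCCG":
Words under "CTAGCCCG": CTAGCCCGTCA, CTAGCCCGTCC, CTAGCCCGTCT
Count: 3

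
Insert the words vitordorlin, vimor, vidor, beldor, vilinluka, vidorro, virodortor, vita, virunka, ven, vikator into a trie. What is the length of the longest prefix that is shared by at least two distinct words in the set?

The deepest shared node is where two words last agree before diverging.
e.g. "vidor" and "vidorro" share the prefix "vidor" of length 5; no pair shares a longer one.
Longest shared-prefix length: 5

5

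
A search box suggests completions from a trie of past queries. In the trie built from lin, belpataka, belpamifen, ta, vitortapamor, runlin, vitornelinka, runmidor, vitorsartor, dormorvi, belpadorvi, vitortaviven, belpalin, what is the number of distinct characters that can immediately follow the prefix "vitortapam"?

1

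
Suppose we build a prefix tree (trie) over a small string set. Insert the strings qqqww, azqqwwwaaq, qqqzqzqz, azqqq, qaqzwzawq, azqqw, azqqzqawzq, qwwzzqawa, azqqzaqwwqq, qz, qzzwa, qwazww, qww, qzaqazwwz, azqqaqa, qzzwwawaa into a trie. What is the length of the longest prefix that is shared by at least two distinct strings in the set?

5

Look for the deepest trie node that still has at least two words in its subtree.
"azqqw" and "azqqwwwaaq" agree on "azqqw" (5 characters) before diverging; nothing deeper is shared.
Longest shared-prefix length: 5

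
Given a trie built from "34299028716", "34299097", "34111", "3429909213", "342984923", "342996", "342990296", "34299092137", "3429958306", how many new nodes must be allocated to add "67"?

No existing word starts with "6", so every character of "67" needs a new node.
2 − 0 = 2 new nodes.

2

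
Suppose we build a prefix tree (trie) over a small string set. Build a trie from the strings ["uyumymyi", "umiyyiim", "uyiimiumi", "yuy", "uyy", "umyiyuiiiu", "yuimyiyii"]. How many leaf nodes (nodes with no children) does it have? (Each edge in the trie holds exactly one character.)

A leaf is a node with no children — equivalently, the end of a word that is not a proper prefix of any other stored word.
Those words: "umiyyiim", "umyiyuiiiu", "uyiimiumi", "uyumymyi", "uyy", "yuimyiyii", "yuy"
Leaf count: 7

7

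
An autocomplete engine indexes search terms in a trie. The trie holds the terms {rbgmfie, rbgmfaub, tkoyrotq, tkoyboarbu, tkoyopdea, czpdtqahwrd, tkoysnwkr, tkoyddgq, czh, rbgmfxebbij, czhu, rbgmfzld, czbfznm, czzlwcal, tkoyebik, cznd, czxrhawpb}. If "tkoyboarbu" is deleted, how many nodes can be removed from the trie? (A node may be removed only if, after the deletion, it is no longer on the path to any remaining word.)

6

A node on "tkoyboarbu"'s path can go only if nothing else ends at it or branches off below it.
The suffix "boarbu" (6 nodes) is used only by "tkoyboarbu"; the node for "tkoy" still has the child "r", so pruning stops there.
Nodes removed: 6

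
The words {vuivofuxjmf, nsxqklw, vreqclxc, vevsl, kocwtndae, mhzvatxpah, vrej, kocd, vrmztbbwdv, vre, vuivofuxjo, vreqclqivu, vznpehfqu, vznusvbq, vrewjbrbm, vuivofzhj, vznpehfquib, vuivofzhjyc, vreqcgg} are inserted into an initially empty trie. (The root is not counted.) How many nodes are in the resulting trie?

91

For each word, the new-node count is its length minus the longest prefix already in the trie:
  "vuivofuxjmf" → 11 new (v, u, i, v, o, f, u, x, j, m, f)
  "nsxqklw" → 7 new (n, s, x, q, k, l, w)
  "vreqclxc" → prefix "v" already present; 7 new (r, e, q, c, l, x, c)
  "vevsl" → prefix "v" already present; 4 new (e, v, s, l)
  "kocwtndae" → 9 new (k, o, c, w, t, n, d, a, e)
  "mhzvatxpah" → 10 new (m, h, z, v, a, t, x, p, a, h)
  "vrej" → prefix "vre" already present; 1 new (j)
  "kocd" → prefix "koc" already present; 1 new (d)
  "vrmztbbwdv" → prefix "vr" already present; 8 new (m, z, t, b, b, w, d, v)
  "vre" → prefix "vre" already present; 0 new (none)
  "vuivofuxjo" → prefix "vuivofuxj" already present; 1 new (o)
  "vreqclqivu" → prefix "vreqcl" already present; 4 new (q, i, v, u)
  "vznpehfqu" → prefix "v" already present; 8 new (z, n, p, e, h, f, q, u)
  "vznusvbq" → prefix "vzn" already present; 5 new (u, s, v, b, q)
  "vrewjbrbm" → prefix "vre" already present; 6 new (w, j, b, r, b, m)
  "vuivofzhj" → prefix "vuivof" already present; 3 new (z, h, j)
  "vznpehfquib" → prefix "vznpehfqu" already present; 2 new (i, b)
  "vuivofzhjyc" → prefix "vuivofzhj" already present; 2 new (y, c)
  "vreqcgg" → prefix "vreqc" already present; 2 new (g, g)
Total nodes = 11 + 7 + 7 + 4 + 9 + 10 + 1 + 1 + 8 + 0 + 1 + 4 + 8 + 5 + 6 + 3 + 2 + 2 + 2 = 91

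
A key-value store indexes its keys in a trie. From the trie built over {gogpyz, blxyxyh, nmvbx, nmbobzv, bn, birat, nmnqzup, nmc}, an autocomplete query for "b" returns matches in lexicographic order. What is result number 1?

birat

Words with prefix "b", in lexicographic order: "birat", "blxyxyh", "bn"
The 1st is birat.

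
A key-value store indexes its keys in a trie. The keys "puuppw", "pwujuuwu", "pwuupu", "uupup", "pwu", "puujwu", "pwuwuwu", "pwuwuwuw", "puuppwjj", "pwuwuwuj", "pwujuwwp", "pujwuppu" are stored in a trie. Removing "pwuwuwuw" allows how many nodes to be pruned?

1

A node on "pwuwuwuw"'s path can go only if nothing else ends at it or branches off below it.
The suffix "w" (1 node) is used only by "pwuwuwuw"; the node for "pwuwuwu" still has the child "j", so pruning stops there.
Nodes removed: 1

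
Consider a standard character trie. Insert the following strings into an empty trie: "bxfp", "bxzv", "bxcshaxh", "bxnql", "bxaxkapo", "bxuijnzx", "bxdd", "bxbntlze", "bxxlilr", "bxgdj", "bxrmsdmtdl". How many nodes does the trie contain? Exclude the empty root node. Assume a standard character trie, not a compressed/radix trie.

For each word, the new-node count is its length minus the longest prefix already in the trie:
  "bxfp" → 4 new (b, x, f, p)
  "bxzv" → prefix "bx" already present; 2 new (z, v)
  "bxcshaxh" → prefix "bx" already present; 6 new (c, s, h, a, x, h)
  "bxnql" → prefix "bx" already present; 3 new (n, q, l)
  "bxaxkapo" → prefix "bx" already present; 6 new (a, x, k, a, p, o)
  "bxuijnzx" → prefix "bx" already present; 6 new (u, i, j, n, z, x)
  "bxdd" → prefix "bx" already present; 2 new (d, d)
  "bxbntlze" → prefix "bx" already present; 6 new (b, n, t, l, z, e)
  "bxxlilr" → prefix "bx" already present; 5 new (x, l, i, l, r)
  "bxgdj" → prefix "bx" already present; 3 new (g, d, j)
  "bxrmsdmtdl" → prefix "bx" already present; 8 new (r, m, s, d, m, t, d, l)
Total nodes = 4 + 2 + 6 + 3 + 6 + 6 + 2 + 6 + 5 + 3 + 8 = 51

51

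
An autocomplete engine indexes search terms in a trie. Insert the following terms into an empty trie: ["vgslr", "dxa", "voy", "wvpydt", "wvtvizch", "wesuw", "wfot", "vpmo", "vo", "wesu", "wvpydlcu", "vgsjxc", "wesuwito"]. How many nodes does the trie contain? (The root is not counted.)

41

Trace insertions, counting only characters that open a new branch:
  "vgslr" → 5 new (v, g, s, l, r)
  "dxa" → 3 new (d, x, a)
  "voy" → prefix "v" already present; 2 new (o, y)
  "wvpydt" → 6 new (w, v, p, y, d, t)
  "wvtvizch" → prefix "wv" already present; 6 new (t, v, i, z, c, h)
  "wesuw" → prefix "w" already present; 4 new (e, s, u, w)
  "wfot" → prefix "w" already present; 3 new (f, o, t)
  "vpmo" → prefix "v" already present; 3 new (p, m, o)
  "vo" → prefix "vo" already present; 0 new (none)
  "wesu" → prefix "wesu" already present; 0 new (none)
  "wvpydlcu" → prefix "wvpyd" already present; 3 new (l, c, u)
  "vgsjxc" → prefix "vgs" already present; 3 new (j, x, c)
  "wesuwito" → prefix "wesuw" already present; 3 new (i, t, o)
Total nodes = 5 + 3 + 2 + 6 + 6 + 4 + 3 + 3 + 0 + 0 + 3 + 3 + 3 = 41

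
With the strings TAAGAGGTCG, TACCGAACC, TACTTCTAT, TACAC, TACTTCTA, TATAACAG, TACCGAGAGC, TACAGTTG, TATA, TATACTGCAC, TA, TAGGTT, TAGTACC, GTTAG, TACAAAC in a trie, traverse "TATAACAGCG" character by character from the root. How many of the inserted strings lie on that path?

3

Traverse "TATAACAGCG" character by character; count nodes along the way that are marked as word ends.
Prefixes of the query that are stored words: "TA", "TATA", "TATAACAG"
Count: 3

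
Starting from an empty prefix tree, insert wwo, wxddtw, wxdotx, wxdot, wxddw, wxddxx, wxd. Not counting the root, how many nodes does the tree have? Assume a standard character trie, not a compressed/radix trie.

14

Trie structure (* marks end of a word):
(root)
└─ w
   ├─ w
   │  └─ o *
   └─ x
      └─ d *
         ├─ d
         │  ├─ t
         │  │  └─ w *
         │  ├─ w *
         │  └─ x
         │     └─ x *
         └─ o
            └─ t *
               └─ x *
Counting every labelled node above: 14.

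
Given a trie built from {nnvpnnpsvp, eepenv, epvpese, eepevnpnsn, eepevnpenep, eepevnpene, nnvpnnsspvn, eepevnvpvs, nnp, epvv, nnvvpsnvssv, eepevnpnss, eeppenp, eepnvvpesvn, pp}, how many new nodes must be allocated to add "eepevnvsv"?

2

Walking "eepevnvsv" from the root, the first 7 characters ("eepevnv") follow existing edges; "s" is the first miss.
So 9 − 7 = 2 new nodes.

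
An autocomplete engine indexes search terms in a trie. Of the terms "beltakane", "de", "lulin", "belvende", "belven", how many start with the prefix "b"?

Filter for entries beginning with "b":
Words under "b": beltakane, belven, belvende
Count: 3

3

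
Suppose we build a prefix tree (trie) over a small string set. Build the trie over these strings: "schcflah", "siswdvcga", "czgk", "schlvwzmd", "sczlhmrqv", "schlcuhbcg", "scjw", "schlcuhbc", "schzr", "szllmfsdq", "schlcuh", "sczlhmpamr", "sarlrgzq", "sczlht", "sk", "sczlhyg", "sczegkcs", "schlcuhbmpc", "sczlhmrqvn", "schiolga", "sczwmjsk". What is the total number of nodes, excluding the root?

85

Count nodes per top-level branch (shared prefixes stored once):
  'c'-branch (czgk): 4 nodes
  's'-branch (sarlrgzq, schcflah, schiolga, schlcuh, schlcuhbc, schlcuhbcg, schlcuhbmpc, schlvwzmd, schzr, scjw, sczegkcs, sczlhmpamr, sczlhmrqv, sczlhmrqvn, sczlht, sczlhyg, sczwmjsk, siswdvcga, sk, szllmfsdq): 81 nodes
Sum: 85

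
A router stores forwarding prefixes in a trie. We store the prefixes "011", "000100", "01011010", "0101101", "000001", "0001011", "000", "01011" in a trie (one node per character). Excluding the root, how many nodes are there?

Insert word by word; a character creates a node only if that edge doesn't already exist:
  "011" → 3 new (0, 1, 1)
  "000100" → prefix "0" already present; 5 new (0, 0, 1, 0, 0)
  "01011010" → prefix "01" already present; 6 new (0, 1, 1, 0, 1, 0)
  "0101101" → prefix "0101101" already present; 0 new (none)
  "000001" → prefix "000" already present; 3 new (0, 0, 1)
  "0001011" → prefix "00010" already present; 2 new (1, 1)
  "000" → prefix "000" already present; 0 new (none)
  "01011" → prefix "01011" already present; 0 new (none)
Total nodes = 3 + 5 + 6 + 0 + 3 + 2 + 0 + 0 = 19

19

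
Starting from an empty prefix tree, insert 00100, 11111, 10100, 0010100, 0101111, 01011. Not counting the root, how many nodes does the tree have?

23

Count nodes per top-level branch (shared prefixes stored once):
  '0'-branch (00100, 0010100, 01011, 0101111): 14 nodes
  '1'-branch (10100, 11111): 9 nodes
Sum: 23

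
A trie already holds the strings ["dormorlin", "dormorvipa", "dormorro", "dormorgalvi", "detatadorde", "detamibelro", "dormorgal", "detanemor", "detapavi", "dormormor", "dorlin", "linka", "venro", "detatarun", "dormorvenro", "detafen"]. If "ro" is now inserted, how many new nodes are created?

No existing word starts with "r", so every character of "ro" needs a new node.
2 − 0 = 2 new nodes.

2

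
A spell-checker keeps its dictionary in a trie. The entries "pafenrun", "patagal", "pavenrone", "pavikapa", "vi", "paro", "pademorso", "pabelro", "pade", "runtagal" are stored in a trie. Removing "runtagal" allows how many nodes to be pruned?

8

After clearing the end-marker at "runtagal", prune upward until reaching a node still needed by another word.
No other word shares any prefix with "runtagal", so all 8 of its nodes go.
Nodes removed: 8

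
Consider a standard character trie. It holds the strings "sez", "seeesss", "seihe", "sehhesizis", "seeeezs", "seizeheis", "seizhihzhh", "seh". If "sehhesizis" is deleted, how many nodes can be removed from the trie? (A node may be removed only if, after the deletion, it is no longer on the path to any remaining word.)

A node on "sehhesizis"'s path can go only if nothing else ends at it or branches off below it.
The suffix "hesizis" (7 nodes) is used only by "sehhesizis"; "seh" is itself a stored word, so pruning stops there.
Nodes removed: 7

7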